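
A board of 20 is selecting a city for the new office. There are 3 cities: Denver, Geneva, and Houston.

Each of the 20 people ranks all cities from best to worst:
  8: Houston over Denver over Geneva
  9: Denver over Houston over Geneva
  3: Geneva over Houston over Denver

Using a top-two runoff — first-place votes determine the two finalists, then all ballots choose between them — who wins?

Houston

Round 1 first-place votes: Denver 9, Geneva 3, Houston 8. Denver and Houston advance.
Runoff: Denver is ranked above Houston on 9 ballots, Houston above Denver on 11.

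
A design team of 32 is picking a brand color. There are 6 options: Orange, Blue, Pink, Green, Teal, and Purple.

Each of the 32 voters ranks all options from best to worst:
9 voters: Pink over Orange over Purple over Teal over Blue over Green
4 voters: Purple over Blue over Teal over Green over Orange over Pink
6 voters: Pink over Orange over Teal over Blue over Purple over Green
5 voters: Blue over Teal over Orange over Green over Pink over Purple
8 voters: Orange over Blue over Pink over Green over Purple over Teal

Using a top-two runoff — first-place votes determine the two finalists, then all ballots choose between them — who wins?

Orange

Round 1 first-place votes: Orange 8, Blue 5, Pink 15, Green 0, Teal 0, Purple 4. Pink and Orange advance.
Runoff: Pink is ranked above Orange on 15 ballots, Orange above Pink on 17.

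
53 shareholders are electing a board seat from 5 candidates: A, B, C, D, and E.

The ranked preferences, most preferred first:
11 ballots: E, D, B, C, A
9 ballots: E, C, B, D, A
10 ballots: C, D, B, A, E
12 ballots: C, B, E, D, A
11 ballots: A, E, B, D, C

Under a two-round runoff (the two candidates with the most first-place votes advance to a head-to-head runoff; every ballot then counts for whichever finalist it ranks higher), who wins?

Round 1 first-place votes: A 11, B 0, C 22, D 0, E 20. C and E advance.
Runoff: C is ranked above E on 22 ballots, E above C on 31.

E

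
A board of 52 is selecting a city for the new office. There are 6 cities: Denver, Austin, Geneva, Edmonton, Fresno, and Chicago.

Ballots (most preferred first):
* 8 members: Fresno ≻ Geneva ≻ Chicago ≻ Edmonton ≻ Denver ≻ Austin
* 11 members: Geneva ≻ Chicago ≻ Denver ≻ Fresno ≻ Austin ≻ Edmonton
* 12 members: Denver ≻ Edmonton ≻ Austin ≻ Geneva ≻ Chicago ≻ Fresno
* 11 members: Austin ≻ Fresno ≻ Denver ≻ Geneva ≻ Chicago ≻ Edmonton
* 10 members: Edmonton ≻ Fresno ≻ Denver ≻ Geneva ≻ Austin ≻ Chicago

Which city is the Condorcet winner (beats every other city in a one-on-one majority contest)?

Fresno vs Denver: 29–23
Fresno vs Austin: 29–23
Fresno vs Geneva: 29–23
Fresno vs Edmonton: 30–22
Fresno vs Chicago: 29–23
Fresno beats every other city.

Fresno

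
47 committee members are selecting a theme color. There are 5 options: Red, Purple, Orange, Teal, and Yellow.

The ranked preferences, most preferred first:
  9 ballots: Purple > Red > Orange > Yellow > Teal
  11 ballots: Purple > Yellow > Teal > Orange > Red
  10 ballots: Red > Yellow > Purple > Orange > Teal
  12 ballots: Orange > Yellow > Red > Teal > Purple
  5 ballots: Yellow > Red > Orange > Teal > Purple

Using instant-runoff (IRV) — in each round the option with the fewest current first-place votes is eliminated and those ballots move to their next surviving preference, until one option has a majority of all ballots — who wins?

Red

Round 1: Red 10, Purple 20, Orange 12, Teal 0, Yellow 5. Teal eliminated.
Round 2: Red 10, Purple 20, Orange 12, Yellow 5. Yellow eliminated.
Round 3: Red 15, Purple 20, Orange 12. Orange eliminated.
Round 4: Red 27, Purple 20. Red has a majority (≥24).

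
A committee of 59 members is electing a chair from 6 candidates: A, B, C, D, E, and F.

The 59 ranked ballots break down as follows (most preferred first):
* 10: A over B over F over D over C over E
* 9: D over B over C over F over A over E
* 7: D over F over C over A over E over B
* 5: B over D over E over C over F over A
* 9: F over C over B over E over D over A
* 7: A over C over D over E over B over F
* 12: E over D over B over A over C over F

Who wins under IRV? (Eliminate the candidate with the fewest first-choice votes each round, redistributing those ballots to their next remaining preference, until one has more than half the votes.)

D

Round 1: A 17, B 5, C 0, D 16, E 12, F 9. C eliminated.
Round 2: A 17, B 5, D 16, E 12, F 9. B eliminated.
Round 3: A 17, D 21, E 12, F 9. F eliminated.
Round 4: A 17, D 21, E 21. A eliminated.
Round 5: D 38, E 21. D has a majority (≥30).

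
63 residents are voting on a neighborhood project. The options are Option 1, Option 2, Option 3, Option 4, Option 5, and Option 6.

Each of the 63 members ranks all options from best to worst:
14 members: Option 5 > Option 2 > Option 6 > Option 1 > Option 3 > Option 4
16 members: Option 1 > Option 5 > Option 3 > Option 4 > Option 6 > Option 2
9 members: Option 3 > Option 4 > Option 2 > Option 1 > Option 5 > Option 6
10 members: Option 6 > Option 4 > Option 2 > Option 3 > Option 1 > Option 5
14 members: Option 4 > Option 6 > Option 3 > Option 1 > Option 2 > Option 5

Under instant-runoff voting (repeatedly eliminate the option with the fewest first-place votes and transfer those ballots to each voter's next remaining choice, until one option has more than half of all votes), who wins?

Round 1: Option 1 16, Option 2 0, Option 3 9, Option 4 14, Option 5 14, Option 6 10. Option 2 eliminated.
Round 2: Option 1 16, Option 3 9, Option 4 14, Option 5 14, Option 6 10. Option 3 eliminated.
Round 3: Option 1 16, Option 4 23, Option 5 14, Option 6 10. Option 6 eliminated.
Round 4: Option 1 16, Option 4 33, Option 5 14. Option 4 has a majority (≥32).

Option 4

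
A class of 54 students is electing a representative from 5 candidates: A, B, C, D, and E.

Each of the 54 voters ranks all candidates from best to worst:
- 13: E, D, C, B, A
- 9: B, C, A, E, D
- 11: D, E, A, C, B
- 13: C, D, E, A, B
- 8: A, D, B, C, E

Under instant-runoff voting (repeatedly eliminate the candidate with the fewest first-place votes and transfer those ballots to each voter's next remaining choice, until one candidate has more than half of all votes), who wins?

Round 1: A 8, B 9, C 13, D 11, E 13. A eliminated.
Round 2: B 9, C 13, D 19, E 13. B eliminated.
Round 3: C 22, D 19, E 13. E eliminated.
Round 4: C 22, D 32. D has a majority (≥28).

D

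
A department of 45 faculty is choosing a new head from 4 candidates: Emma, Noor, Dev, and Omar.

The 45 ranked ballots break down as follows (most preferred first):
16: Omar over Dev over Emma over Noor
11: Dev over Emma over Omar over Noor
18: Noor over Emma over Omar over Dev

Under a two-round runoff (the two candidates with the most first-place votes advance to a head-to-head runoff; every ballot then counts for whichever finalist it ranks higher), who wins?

Round 1 first-place votes: Emma 0, Noor 18, Dev 11, Omar 16. Noor and Omar advance.
Runoff: Noor is ranked above Omar on 18 ballots, Omar above Noor on 27.

Omar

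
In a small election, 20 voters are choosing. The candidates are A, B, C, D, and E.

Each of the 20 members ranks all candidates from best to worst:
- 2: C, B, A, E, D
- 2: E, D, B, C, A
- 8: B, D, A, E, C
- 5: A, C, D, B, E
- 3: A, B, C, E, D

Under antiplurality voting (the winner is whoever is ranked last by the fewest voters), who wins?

B

Last-place votes: A 2, B 0, C 8, D 5, E 5.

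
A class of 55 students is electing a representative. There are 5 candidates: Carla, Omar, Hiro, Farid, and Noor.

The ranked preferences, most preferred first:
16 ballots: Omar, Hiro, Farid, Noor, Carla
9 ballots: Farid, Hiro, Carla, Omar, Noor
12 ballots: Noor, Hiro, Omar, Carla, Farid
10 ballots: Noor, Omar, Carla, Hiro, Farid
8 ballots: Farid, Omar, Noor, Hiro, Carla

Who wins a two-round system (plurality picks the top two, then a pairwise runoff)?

Round 1 first-place votes: Carla 0, Omar 16, Hiro 0, Farid 17, Noor 22. Noor and Farid advance.
Runoff: Noor is ranked above Farid on 22 ballots, Farid above Noor on 33.

Farid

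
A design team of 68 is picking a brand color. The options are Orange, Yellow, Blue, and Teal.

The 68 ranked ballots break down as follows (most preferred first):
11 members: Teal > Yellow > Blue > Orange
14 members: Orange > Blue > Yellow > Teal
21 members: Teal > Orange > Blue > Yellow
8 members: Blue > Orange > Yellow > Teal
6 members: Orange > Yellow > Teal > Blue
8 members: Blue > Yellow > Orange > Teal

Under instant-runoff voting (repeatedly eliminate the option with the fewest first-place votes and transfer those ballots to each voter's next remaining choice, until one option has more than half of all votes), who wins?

Orange

Round 1: Orange 20, Yellow 0, Blue 16, Teal 32. Yellow eliminated.
Round 2: Orange 20, Blue 16, Teal 32. Blue eliminated.
Round 3: Orange 36, Teal 32. Orange has a majority (≥35).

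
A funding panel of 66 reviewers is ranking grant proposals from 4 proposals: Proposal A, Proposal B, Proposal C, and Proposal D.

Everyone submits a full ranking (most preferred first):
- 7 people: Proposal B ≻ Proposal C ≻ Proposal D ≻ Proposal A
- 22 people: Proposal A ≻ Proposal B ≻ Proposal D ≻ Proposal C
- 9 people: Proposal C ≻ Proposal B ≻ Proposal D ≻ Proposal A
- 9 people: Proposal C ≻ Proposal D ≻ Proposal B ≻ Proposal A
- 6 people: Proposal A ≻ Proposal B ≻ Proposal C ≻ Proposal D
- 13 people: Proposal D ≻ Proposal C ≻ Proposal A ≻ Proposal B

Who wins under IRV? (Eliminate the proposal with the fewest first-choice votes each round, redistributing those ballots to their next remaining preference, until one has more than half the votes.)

Proposal C

Round 1: Proposal A 28, Proposal B 7, Proposal C 18, Proposal D 13. Proposal B eliminated.
Round 2: Proposal A 28, Proposal C 25, Proposal D 13. Proposal D eliminated.
Round 3: Proposal A 28, Proposal C 38. Proposal C has a majority (≥34).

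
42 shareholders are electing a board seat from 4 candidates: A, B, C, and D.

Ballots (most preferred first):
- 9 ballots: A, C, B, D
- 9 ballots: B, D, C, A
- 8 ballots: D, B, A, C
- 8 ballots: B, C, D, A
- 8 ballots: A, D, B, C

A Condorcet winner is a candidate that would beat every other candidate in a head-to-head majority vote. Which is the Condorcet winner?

B vs A: 25–17
B vs C: 33–9
B vs D: 26–16
B beats every other candidate.

B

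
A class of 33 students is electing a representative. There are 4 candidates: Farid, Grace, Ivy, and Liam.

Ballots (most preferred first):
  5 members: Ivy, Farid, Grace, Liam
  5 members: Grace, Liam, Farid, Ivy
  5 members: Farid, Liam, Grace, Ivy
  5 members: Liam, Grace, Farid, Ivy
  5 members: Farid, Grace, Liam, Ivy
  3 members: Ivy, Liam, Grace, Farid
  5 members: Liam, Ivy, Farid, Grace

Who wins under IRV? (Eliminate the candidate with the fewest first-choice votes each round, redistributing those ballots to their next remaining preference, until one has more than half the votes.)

Round 1: Farid 10, Grace 5, Ivy 8, Liam 10. Grace eliminated.
Round 2: Farid 10, Ivy 8, Liam 15. Ivy eliminated.
Round 3: Farid 15, Liam 18. Liam has a majority (≥17).

Liam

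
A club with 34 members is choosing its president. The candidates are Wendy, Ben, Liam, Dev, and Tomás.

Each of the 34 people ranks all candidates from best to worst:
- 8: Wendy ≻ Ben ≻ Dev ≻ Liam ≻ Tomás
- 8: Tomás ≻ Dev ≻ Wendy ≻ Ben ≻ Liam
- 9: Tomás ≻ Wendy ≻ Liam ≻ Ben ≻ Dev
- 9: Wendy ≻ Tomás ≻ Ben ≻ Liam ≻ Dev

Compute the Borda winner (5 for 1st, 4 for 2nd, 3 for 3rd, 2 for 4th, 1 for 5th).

Wendy: 8×5 + 8×3 + 9×4 + 9×5 = 145
Ben: 8×4 + 8×2 + 9×2 + 9×3 = 93
Liam: 8×2 + 8×1 + 9×3 + 9×2 = 69
Dev: 8×3 + 8×4 + 9×1 + 9×1 = 74
Tomás: 8×1 + 8×5 + 9×5 + 9×4 = 129

Wendy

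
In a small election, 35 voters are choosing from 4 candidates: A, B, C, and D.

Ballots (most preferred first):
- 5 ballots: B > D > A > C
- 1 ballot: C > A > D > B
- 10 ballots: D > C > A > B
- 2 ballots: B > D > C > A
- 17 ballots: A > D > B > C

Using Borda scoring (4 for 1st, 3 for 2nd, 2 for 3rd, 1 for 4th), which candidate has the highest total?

A: 5×2 + 1×3 + 10×2 + 2×1 + 17×4 = 103
B: 5×4 + 1×1 + 10×1 + 2×4 + 17×2 = 73
C: 5×1 + 1×4 + 10×3 + 2×2 + 17×1 = 60
D: 5×3 + 1×2 + 10×4 + 2×3 + 17×3 = 114

D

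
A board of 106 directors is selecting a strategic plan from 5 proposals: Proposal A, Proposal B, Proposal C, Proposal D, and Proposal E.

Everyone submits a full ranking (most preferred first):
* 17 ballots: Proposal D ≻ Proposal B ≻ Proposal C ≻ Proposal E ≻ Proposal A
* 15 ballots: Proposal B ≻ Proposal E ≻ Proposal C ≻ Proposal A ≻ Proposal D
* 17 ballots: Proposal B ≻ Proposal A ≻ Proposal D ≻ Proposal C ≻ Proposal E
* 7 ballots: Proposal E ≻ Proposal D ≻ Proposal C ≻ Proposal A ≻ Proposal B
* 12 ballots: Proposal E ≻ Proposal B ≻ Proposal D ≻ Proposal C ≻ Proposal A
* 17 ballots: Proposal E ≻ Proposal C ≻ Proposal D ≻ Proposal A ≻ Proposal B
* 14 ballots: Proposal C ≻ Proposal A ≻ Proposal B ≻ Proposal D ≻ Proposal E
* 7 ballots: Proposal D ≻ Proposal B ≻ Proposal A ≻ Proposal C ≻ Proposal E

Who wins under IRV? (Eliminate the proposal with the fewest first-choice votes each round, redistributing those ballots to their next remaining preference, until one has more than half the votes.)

Proposal B

Round 1: Proposal A 0, Proposal B 32, Proposal C 14, Proposal D 24, Proposal E 36. Proposal A eliminated.
Round 2: Proposal B 32, Proposal C 14, Proposal D 24, Proposal E 36. Proposal C eliminated.
Round 3: Proposal B 46, Proposal D 24, Proposal E 36. Proposal D eliminated.
Round 4: Proposal B 70, Proposal E 36. Proposal B has a majority (≥54).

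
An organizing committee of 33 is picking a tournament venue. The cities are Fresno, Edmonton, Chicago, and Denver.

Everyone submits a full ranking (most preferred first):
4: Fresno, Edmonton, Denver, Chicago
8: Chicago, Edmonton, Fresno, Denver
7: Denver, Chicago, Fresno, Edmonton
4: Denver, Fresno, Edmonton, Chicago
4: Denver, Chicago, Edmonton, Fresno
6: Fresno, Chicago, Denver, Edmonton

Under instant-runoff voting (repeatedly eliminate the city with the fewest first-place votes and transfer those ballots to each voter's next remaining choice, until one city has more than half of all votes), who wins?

Round 1: Fresno 10, Edmonton 0, Chicago 8, Denver 15. Edmonton eliminated.
Round 2: Fresno 10, Chicago 8, Denver 15. Chicago eliminated.
Round 3: Fresno 18, Denver 15. Fresno has a majority (≥17).

Fresno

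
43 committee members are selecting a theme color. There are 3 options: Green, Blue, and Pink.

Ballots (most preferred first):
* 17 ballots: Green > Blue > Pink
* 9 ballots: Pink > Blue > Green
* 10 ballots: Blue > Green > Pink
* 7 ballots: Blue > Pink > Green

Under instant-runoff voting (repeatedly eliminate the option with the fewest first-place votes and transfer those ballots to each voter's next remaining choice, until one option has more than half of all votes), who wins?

Blue

Round 1: Green 17, Blue 17, Pink 9. Pink eliminated.
Round 2: Green 17, Blue 26. Blue has a majority (≥22).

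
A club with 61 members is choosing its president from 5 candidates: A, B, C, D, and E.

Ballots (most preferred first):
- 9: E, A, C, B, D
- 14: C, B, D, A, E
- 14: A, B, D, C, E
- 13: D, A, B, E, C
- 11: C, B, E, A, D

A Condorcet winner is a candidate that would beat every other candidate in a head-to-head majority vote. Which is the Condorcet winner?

A

A vs B: 36–25
A vs C: 36–25
A vs D: 34–27
A vs E: 41–20
A beats every other candidate.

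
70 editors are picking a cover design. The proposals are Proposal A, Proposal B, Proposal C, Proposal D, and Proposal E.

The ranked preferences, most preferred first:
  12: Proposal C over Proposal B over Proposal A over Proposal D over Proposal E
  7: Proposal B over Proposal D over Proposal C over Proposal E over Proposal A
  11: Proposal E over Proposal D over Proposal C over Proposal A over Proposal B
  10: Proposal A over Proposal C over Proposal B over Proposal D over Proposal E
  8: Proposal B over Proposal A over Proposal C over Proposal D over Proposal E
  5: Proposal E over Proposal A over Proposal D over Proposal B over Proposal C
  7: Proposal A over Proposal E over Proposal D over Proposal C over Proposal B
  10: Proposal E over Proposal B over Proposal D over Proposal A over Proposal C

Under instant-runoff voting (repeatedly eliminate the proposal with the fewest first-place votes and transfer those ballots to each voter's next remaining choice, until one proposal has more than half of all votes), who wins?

Proposal B

Round 1: Proposal A 17, Proposal B 15, Proposal C 12, Proposal D 0, Proposal E 26. Proposal D eliminated.
Round 2: Proposal A 17, Proposal B 15, Proposal C 12, Proposal E 26. Proposal C eliminated.
Round 3: Proposal A 17, Proposal B 27, Proposal E 26. Proposal A eliminated.
Round 4: Proposal B 37, Proposal E 33. Proposal B has a majority (≥36).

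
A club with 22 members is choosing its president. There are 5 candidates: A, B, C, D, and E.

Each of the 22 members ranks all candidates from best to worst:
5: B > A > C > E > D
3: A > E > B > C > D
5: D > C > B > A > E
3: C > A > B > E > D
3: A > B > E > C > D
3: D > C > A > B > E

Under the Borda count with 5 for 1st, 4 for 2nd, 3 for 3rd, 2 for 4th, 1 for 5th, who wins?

A: 5×4 + 3×5 + 5×2 + 3×4 + 3×5 + 3×3 = 81
B: 5×5 + 3×3 + 5×3 + 3×3 + 3×4 + 3×2 = 76
C: 5×3 + 3×2 + 5×4 + 3×5 + 3×2 + 3×4 = 74
D: 5×1 + 3×1 + 5×5 + 3×1 + 3×1 + 3×5 = 54
E: 5×2 + 3×4 + 5×1 + 3×2 + 3×3 + 3×1 = 45

A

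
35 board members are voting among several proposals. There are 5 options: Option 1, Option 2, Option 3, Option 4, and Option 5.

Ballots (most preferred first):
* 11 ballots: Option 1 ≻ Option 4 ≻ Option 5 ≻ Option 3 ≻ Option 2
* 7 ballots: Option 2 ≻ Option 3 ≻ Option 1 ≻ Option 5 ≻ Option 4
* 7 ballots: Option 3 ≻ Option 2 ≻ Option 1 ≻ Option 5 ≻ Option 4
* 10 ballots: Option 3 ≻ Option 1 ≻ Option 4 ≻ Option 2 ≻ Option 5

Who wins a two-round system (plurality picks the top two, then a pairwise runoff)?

Option 3

Round 1 first-place votes: Option 1 11, Option 2 7, Option 3 17, Option 4 0, Option 5 0. Option 3 and Option 1 advance.
Runoff: Option 3 is ranked above Option 1 on 24 ballots, Option 1 above Option 3 on 11.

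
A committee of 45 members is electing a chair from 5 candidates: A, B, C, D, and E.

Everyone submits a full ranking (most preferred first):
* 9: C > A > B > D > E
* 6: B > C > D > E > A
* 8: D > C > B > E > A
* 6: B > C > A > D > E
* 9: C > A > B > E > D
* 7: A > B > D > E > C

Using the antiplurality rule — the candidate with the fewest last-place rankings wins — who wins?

Last-place votes: A 14, B 0, C 7, D 9, E 15.

B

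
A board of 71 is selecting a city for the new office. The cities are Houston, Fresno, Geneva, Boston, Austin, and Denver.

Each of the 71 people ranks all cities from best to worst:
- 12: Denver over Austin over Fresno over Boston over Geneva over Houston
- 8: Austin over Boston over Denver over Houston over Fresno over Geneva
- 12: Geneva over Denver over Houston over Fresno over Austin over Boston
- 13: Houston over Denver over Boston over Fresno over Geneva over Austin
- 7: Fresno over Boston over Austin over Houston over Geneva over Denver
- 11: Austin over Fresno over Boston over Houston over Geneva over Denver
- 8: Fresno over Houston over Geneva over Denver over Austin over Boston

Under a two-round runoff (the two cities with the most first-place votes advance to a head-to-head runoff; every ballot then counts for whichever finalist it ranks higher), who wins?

Round 1 first-place votes: Houston 13, Fresno 15, Geneva 12, Boston 0, Austin 19, Denver 12. Austin and Fresno advance.
Runoff: Austin is ranked above Fresno on 31 ballots, Fresno above Austin on 40.

Fresno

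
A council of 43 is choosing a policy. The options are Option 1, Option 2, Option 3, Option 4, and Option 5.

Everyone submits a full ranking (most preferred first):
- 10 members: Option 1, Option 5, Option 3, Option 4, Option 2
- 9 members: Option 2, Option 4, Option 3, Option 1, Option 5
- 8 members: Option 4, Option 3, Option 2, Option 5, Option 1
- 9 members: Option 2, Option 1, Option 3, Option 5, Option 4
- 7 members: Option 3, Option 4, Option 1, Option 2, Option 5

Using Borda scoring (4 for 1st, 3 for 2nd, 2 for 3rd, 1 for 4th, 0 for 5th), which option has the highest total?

Option 3

Option 1: 10×4 + 9×1 + 8×0 + 9×3 + 7×2 = 90
Option 2: 10×0 + 9×4 + 8×2 + 9×4 + 7×1 = 95
Option 3: 10×2 + 9×2 + 8×3 + 9×2 + 7×4 = 108
Option 4: 10×1 + 9×3 + 8×4 + 9×0 + 7×3 = 90
Option 5: 10×3 + 9×0 + 8×1 + 9×1 + 7×0 = 47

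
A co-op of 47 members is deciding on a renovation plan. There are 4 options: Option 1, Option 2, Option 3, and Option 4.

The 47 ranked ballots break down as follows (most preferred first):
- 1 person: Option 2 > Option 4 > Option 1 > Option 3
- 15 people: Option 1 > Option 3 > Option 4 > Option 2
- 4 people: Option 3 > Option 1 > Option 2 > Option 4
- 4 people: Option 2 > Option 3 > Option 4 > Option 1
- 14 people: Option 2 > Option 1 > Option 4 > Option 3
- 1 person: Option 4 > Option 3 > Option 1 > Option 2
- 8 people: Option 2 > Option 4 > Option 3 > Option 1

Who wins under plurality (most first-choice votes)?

Option 2

First-place votes: Option 1 15, Option 2 27, Option 3 4, Option 4 1.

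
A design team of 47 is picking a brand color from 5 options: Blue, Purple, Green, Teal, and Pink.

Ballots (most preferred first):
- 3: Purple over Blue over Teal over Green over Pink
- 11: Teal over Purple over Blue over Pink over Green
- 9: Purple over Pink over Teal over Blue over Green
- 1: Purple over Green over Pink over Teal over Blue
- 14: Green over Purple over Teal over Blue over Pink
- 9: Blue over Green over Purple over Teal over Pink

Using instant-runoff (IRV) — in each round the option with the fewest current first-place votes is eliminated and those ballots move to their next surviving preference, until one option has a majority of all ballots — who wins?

Purple

Round 1: Blue 9, Purple 13, Green 14, Teal 11, Pink 0. Pink eliminated.
Round 2: Blue 9, Purple 13, Green 14, Teal 11. Blue eliminated.
Round 3: Purple 13, Green 23, Teal 11. Teal eliminated.
Round 4: Purple 24, Green 23. Purple has a majority (≥24).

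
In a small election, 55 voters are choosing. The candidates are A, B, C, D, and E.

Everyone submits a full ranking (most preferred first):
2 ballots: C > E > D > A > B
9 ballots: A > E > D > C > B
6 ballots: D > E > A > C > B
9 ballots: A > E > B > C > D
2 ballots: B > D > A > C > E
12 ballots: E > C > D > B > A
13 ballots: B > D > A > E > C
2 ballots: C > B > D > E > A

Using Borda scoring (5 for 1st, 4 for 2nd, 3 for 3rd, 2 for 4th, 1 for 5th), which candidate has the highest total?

E

A: 2×2 + 9×5 + 6×3 + 9×5 + 2×3 + 12×1 + 13×3 + 2×1 = 171
B: 2×1 + 9×1 + 6×1 + 9×3 + 2×5 + 12×2 + 13×5 + 2×4 = 151
C: 2×5 + 9×2 + 6×2 + 9×2 + 2×2 + 12×4 + 13×1 + 2×5 = 133
D: 2×3 + 9×3 + 6×5 + 9×1 + 2×4 + 12×3 + 13×4 + 2×3 = 174
E: 2×4 + 9×4 + 6×4 + 9×4 + 2×1 + 12×5 + 13×2 + 2×2 = 196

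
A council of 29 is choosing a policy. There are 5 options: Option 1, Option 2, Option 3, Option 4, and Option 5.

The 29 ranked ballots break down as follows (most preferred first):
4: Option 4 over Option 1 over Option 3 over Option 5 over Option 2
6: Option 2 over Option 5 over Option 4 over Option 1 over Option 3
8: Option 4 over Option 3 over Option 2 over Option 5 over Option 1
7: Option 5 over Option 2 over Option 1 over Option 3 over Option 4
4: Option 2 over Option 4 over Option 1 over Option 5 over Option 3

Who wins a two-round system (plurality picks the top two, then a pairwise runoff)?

Option 2

Round 1 first-place votes: Option 1 0, Option 2 10, Option 3 0, Option 4 12, Option 5 7. Option 4 and Option 2 advance.
Runoff: Option 4 is ranked above Option 2 on 12 ballots, Option 2 above Option 4 on 17.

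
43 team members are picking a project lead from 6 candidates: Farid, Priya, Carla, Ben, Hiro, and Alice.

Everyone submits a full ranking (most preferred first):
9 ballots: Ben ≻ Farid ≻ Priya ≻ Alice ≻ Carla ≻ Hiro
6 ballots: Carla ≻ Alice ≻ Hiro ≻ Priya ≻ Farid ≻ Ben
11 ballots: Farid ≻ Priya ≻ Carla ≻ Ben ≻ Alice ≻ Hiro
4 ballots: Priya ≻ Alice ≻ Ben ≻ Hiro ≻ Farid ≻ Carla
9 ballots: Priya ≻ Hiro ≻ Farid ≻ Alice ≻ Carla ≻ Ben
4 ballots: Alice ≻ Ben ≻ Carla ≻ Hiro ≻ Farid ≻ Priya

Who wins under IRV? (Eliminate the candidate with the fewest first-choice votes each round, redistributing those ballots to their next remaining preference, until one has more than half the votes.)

Priya

Round 1: Farid 11, Priya 13, Carla 6, Ben 9, Hiro 0, Alice 4. Hiro eliminated.
Round 2: Farid 11, Priya 13, Carla 6, Ben 9, Alice 4. Alice eliminated.
Round 3: Farid 11, Priya 13, Carla 6, Ben 13. Carla eliminated.
Round 4: Farid 11, Priya 19, Ben 13. Farid eliminated.
Round 5: Priya 30, Ben 13. Priya has a majority (≥22).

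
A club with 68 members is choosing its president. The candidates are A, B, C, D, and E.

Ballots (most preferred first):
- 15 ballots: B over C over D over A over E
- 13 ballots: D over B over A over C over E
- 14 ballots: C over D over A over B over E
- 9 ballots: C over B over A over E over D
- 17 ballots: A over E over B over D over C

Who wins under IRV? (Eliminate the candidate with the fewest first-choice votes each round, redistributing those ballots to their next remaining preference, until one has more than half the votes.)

Round 1: A 17, B 15, C 23, D 13, E 0. E eliminated.
Round 2: A 17, B 15, C 23, D 13. D eliminated.
Round 3: A 17, B 28, C 23. A eliminated.
Round 4: B 45, C 23. B has a majority (≥35).

B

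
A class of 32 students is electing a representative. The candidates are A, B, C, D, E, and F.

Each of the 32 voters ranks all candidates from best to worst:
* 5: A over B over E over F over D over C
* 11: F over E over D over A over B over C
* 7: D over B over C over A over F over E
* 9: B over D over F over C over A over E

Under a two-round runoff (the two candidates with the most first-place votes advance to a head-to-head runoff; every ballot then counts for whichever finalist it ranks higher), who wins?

Round 1 first-place votes: A 5, B 9, C 0, D 7, E 0, F 11. F and B advance.
Runoff: F is ranked above B on 11 ballots, B above F on 21.

B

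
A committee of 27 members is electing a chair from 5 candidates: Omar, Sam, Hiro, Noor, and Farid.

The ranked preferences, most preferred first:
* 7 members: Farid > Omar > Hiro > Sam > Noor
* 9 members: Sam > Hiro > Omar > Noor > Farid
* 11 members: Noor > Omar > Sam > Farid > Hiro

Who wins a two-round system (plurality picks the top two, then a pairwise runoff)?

Round 1 first-place votes: Omar 0, Sam 9, Hiro 0, Noor 11, Farid 7. Noor and Sam advance.
Runoff: Noor is ranked above Sam on 11 ballots, Sam above Noor on 16.

Sam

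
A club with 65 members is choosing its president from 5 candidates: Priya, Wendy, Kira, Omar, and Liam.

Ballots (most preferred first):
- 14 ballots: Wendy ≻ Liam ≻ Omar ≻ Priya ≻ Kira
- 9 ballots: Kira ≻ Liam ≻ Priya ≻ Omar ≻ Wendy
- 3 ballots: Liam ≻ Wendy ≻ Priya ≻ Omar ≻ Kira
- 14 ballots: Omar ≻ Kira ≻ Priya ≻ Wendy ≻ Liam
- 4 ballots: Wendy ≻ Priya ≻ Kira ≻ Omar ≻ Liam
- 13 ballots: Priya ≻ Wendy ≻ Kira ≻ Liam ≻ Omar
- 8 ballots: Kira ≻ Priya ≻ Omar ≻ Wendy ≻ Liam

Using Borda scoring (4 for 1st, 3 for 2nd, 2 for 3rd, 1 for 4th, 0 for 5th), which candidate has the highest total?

Priya: 14×1 + 9×2 + 3×2 + 14×2 + 4×3 + 13×4 + 8×3 = 154
Wendy: 14×4 + 9×0 + 3×3 + 14×1 + 4×4 + 13×3 + 8×1 = 142
Kira: 14×0 + 9×4 + 3×0 + 14×3 + 4×2 + 13×2 + 8×4 = 144
Omar: 14×2 + 9×1 + 3×1 + 14×4 + 4×1 + 13×0 + 8×2 = 116
Liam: 14×3 + 9×3 + 3×4 + 14×0 + 4×0 + 13×1 + 8×0 = 94

Priya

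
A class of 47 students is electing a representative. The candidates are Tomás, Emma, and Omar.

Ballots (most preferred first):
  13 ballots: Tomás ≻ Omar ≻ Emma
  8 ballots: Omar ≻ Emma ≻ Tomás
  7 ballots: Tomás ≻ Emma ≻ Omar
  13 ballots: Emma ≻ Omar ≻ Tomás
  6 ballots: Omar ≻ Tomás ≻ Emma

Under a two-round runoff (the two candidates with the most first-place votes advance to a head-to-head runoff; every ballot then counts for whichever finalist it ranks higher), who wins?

Omar

Round 1 first-place votes: Tomás 20, Emma 13, Omar 14. Tomás and Omar advance.
Runoff: Tomás is ranked above Omar on 20 ballots, Omar above Tomás on 27.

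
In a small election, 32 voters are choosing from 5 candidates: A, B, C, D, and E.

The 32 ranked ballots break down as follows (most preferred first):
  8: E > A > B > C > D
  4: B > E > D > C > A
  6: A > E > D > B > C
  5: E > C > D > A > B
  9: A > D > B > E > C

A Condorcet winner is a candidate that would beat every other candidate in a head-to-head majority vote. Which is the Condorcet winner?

E

E vs A: 17–15
E vs B: 19–13
E vs C: 32–0
E vs D: 23–9
E beats every other candidate.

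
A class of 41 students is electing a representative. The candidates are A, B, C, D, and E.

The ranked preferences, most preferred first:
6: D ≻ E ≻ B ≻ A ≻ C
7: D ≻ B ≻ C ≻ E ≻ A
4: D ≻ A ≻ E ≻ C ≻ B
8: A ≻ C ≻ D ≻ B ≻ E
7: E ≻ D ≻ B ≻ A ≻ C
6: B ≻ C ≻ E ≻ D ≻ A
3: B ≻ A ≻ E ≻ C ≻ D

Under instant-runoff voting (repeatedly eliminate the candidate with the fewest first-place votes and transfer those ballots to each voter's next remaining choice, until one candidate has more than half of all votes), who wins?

Round 1: A 8, B 9, C 0, D 17, E 7. C eliminated.
Round 2: A 8, B 9, D 17, E 7. E eliminated.
Round 3: A 8, B 9, D 24. D has a majority (≥21).

D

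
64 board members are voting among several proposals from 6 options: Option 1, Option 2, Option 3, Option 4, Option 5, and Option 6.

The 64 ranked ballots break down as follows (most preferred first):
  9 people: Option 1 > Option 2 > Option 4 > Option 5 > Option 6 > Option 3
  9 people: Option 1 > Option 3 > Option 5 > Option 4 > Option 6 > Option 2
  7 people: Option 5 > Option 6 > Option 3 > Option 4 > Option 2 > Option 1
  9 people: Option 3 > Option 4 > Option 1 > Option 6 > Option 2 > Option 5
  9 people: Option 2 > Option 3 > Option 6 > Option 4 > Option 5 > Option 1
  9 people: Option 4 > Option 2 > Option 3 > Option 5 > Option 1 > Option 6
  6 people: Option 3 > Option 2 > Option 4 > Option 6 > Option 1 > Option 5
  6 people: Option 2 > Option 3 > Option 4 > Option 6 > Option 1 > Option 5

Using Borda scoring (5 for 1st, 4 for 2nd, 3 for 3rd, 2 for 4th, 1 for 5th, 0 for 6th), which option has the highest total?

Option 1: 9×5 + 9×5 + 7×0 + 9×3 + 9×0 + 9×1 + 6×1 + 6×1 = 138
Option 2: 9×4 + 9×0 + 7×1 + 9×1 + 9×5 + 9×4 + 6×4 + 6×5 = 187
Option 3: 9×0 + 9×4 + 7×3 + 9×5 + 9×4 + 9×3 + 6×5 + 6×4 = 219
Option 4: 9×3 + 9×2 + 7×2 + 9×4 + 9×2 + 9×5 + 6×3 + 6×3 = 194
Option 5: 9×2 + 9×3 + 7×5 + 9×0 + 9×1 + 9×2 + 6×0 + 6×0 = 107
Option 6: 9×1 + 9×1 + 7×4 + 9×2 + 9×3 + 9×0 + 6×2 + 6×2 = 115

Option 3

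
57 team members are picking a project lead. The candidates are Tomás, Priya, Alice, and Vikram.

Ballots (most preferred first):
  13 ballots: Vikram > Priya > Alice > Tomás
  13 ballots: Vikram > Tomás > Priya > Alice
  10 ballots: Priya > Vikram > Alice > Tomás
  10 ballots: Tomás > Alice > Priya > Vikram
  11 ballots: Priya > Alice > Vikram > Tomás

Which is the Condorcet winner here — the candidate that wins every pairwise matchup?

Priya vs Tomás: 34–23
Priya vs Alice: 47–10
Priya vs Vikram: 31–26
Priya beats every other candidate.

Priya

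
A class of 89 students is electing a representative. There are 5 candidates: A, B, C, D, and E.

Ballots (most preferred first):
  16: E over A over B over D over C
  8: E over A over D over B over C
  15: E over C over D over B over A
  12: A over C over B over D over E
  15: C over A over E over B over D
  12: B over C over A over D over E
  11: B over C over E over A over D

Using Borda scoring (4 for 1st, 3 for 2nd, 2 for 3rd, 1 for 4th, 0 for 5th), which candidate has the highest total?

A: 16×3 + 8×3 + 15×0 + 12×4 + 15×3 + 12×2 + 11×1 = 200
B: 16×2 + 8×1 + 15×1 + 12×2 + 15×1 + 12×4 + 11×4 = 186
C: 16×0 + 8×0 + 15×3 + 12×3 + 15×4 + 12×3 + 11×3 = 210
D: 16×1 + 8×2 + 15×2 + 12×1 + 15×0 + 12×1 + 11×0 = 86
E: 16×4 + 8×4 + 15×4 + 12×0 + 15×2 + 12×0 + 11×2 = 208

C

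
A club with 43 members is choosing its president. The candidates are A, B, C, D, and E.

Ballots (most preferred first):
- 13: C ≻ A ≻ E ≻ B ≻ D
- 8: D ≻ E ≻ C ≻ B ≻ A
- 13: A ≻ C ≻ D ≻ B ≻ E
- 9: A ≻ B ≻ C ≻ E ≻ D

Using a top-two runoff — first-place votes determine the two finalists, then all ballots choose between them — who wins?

A

Round 1 first-place votes: A 22, B 0, C 13, D 8, E 0. A and C advance.
Runoff: A is ranked above C on 22 ballots, C above A on 21.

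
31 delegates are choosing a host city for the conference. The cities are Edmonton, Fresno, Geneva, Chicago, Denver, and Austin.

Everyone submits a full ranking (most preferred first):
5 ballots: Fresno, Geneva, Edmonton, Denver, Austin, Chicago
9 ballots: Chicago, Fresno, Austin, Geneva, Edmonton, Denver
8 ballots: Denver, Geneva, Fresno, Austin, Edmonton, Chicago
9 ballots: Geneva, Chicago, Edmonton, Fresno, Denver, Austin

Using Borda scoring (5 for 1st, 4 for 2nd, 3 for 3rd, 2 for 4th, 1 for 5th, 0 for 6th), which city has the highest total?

Geneva

Edmonton: 5×3 + 9×1 + 8×1 + 9×3 = 59
Fresno: 5×5 + 9×4 + 8×3 + 9×2 = 103
Geneva: 5×4 + 9×2 + 8×4 + 9×5 = 115
Chicago: 5×0 + 9×5 + 8×0 + 9×4 = 81
Denver: 5×2 + 9×0 + 8×5 + 9×1 = 59
Austin: 5×1 + 9×3 + 8×2 + 9×0 = 48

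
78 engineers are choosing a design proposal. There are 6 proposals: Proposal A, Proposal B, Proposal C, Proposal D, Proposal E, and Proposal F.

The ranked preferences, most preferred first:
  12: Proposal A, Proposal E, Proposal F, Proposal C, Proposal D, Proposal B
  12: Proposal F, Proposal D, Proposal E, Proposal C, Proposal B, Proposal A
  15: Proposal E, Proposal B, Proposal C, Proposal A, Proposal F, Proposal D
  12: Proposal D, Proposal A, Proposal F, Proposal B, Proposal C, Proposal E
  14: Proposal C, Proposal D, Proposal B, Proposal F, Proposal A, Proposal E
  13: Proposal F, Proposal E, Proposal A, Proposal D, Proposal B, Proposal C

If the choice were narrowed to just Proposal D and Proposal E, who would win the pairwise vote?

Proposal E

Proposal D is ranked above Proposal E on 38 ballots; Proposal E above Proposal D on 40.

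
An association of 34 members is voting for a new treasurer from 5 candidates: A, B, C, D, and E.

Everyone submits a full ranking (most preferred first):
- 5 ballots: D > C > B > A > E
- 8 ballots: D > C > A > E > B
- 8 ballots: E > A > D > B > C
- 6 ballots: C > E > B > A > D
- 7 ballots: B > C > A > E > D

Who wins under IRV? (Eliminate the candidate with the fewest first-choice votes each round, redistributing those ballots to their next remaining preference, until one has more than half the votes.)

Round 1: A 0, B 7, C 6, D 13, E 8. A eliminated.
Round 2: B 7, C 6, D 13, E 8. C eliminated.
Round 3: B 7, D 13, E 14. B eliminated.
Round 4: D 13, E 21. E has a majority (≥18).

E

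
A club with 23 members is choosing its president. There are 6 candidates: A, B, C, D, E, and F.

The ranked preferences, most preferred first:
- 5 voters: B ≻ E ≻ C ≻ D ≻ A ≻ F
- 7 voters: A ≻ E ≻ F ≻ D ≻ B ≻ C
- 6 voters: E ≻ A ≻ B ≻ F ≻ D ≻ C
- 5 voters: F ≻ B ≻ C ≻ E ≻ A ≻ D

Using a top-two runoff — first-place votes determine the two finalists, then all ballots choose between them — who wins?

Round 1 first-place votes: A 7, B 5, C 0, D 0, E 6, F 5. A and E advance.
Runoff: A is ranked above E on 7 ballots, E above A on 16.

E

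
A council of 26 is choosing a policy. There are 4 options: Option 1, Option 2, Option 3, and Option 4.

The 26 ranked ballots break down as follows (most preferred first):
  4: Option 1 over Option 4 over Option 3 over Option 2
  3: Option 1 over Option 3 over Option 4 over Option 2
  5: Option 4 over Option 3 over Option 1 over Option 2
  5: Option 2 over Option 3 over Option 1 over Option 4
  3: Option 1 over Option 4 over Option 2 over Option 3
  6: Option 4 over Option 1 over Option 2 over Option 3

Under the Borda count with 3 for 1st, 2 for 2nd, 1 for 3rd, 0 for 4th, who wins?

Option 1: 4×3 + 3×3 + 5×1 + 5×1 + 3×3 + 6×2 = 52
Option 2: 4×0 + 3×0 + 5×0 + 5×3 + 3×1 + 6×1 = 24
Option 3: 4×1 + 3×2 + 5×2 + 5×2 + 3×0 + 6×0 = 30
Option 4: 4×2 + 3×1 + 5×3 + 5×0 + 3×2 + 6×3 = 50

Option 1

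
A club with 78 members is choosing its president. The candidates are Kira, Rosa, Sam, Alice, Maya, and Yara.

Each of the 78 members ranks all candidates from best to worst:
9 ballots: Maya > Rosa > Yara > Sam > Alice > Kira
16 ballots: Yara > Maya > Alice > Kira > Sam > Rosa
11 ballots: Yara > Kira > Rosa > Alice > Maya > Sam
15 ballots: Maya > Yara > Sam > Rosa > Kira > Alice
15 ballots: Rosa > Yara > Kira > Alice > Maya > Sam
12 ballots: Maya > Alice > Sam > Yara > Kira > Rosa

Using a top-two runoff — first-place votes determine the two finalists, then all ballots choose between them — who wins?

Yara

Round 1 first-place votes: Kira 0, Rosa 15, Sam 0, Alice 0, Maya 36, Yara 27. Maya and Yara advance.
Runoff: Maya is ranked above Yara on 36 ballots, Yara above Maya on 42.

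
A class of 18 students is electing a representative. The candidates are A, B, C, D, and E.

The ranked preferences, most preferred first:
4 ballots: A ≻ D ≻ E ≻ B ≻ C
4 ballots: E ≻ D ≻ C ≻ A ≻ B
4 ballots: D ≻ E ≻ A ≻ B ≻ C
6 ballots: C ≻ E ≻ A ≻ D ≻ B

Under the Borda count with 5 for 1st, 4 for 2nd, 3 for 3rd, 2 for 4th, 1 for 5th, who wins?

A: 4×5 + 4×2 + 4×3 + 6×3 = 58
B: 4×2 + 4×1 + 4×2 + 6×1 = 26
C: 4×1 + 4×3 + 4×1 + 6×5 = 50
D: 4×4 + 4×4 + 4×5 + 6×2 = 64
E: 4×3 + 4×5 + 4×4 + 6×4 = 72

E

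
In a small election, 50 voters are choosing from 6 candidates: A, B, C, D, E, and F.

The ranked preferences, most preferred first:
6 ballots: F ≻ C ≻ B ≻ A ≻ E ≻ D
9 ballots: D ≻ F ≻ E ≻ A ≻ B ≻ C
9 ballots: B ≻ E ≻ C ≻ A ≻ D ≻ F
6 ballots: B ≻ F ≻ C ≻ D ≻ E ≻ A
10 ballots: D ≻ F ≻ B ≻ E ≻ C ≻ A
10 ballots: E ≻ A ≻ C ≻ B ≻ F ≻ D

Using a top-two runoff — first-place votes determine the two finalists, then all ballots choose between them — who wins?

Round 1 first-place votes: A 0, B 15, C 0, D 19, E 10, F 6. D and B advance.
Runoff: D is ranked above B on 19 ballots, B above D on 31.

B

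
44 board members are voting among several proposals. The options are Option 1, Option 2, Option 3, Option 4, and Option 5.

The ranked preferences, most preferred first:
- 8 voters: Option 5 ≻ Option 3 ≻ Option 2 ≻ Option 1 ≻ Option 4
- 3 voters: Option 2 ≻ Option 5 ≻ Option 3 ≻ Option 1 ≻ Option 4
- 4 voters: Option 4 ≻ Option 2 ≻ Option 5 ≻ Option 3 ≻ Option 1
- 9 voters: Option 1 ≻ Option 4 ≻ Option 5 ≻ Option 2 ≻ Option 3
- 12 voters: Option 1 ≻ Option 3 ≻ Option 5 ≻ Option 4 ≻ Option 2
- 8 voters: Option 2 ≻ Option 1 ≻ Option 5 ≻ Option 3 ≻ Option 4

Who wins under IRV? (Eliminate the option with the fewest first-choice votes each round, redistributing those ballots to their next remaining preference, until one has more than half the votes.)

Round 1: Option 1 21, Option 2 11, Option 3 0, Option 4 4, Option 5 8. Option 3 eliminated.
Round 2: Option 1 21, Option 2 11, Option 4 4, Option 5 8. Option 4 eliminated.
Round 3: Option 1 21, Option 2 15, Option 5 8. Option 5 eliminated.
Round 4: Option 1 21, Option 2 23. Option 2 has a majority (≥23).

Option 2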